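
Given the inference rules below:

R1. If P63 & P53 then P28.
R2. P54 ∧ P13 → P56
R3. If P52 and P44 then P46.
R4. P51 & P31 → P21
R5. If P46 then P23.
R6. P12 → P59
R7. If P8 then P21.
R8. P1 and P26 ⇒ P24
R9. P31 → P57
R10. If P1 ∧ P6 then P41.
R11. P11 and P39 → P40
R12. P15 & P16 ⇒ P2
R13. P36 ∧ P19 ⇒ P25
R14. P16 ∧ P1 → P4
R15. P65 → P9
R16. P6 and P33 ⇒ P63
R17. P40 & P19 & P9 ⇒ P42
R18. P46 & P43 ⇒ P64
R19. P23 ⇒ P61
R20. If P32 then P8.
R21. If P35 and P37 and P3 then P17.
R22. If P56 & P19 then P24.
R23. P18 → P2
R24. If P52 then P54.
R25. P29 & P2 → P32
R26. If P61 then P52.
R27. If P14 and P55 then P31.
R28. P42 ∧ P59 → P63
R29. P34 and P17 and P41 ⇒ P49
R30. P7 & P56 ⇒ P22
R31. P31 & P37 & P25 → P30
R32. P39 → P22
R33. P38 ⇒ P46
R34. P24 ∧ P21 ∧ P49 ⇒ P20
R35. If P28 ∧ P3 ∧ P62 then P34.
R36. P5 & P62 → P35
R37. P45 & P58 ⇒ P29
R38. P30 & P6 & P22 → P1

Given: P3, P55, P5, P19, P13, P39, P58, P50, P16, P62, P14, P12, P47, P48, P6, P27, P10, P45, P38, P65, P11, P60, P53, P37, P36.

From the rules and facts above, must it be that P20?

No

Forward chaining from the given facts derives: P59, P40, P25, P9, P42, P31, P63, P30, P22, P46, P35, P29, P1, P28, P23, P57, P41, P4, P61, P17, P52, P34, P54, P49, P56, P24.
The only rule concluding P20 is R34, which needs P21; that is never established.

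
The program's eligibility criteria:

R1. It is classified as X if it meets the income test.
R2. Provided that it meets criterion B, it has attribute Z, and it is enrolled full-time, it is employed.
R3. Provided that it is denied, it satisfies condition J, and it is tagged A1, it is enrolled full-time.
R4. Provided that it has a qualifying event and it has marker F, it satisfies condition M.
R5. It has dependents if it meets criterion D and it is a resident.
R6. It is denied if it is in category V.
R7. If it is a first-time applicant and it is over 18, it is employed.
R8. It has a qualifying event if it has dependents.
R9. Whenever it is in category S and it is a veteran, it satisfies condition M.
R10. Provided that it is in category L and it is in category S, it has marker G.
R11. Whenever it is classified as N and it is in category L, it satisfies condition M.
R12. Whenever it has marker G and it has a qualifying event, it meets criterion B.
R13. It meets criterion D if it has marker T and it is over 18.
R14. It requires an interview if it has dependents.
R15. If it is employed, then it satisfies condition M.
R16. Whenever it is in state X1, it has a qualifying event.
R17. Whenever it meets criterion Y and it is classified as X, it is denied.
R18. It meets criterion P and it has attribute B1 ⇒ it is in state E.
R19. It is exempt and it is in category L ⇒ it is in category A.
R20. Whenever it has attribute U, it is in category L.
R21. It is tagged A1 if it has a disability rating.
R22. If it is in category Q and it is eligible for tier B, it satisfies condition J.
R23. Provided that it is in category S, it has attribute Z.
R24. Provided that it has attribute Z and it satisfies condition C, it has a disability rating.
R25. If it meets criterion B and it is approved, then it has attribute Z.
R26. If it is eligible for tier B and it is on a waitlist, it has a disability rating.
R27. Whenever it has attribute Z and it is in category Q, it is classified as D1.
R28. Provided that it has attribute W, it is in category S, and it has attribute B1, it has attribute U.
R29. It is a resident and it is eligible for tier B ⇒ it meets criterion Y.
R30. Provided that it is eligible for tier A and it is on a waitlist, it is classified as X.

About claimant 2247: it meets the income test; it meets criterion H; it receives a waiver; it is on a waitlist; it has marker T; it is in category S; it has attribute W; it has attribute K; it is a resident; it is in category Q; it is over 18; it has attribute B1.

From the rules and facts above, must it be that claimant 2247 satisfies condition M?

No

Forward chaining from the given facts derives: is classified as X, meets criterion D, has attribute Z, is classified as D1, has attribute U, has dependents, has a qualifying event, requires an interview, is in category L, has marker G, meets criterion B.
Rules concluding "it satisfies condition M": R4 needs "it has marker F"; R9 needs "it is a veteran"; R11 needs "it is classified as N"; R15 needs "it is employed" — none of these are established.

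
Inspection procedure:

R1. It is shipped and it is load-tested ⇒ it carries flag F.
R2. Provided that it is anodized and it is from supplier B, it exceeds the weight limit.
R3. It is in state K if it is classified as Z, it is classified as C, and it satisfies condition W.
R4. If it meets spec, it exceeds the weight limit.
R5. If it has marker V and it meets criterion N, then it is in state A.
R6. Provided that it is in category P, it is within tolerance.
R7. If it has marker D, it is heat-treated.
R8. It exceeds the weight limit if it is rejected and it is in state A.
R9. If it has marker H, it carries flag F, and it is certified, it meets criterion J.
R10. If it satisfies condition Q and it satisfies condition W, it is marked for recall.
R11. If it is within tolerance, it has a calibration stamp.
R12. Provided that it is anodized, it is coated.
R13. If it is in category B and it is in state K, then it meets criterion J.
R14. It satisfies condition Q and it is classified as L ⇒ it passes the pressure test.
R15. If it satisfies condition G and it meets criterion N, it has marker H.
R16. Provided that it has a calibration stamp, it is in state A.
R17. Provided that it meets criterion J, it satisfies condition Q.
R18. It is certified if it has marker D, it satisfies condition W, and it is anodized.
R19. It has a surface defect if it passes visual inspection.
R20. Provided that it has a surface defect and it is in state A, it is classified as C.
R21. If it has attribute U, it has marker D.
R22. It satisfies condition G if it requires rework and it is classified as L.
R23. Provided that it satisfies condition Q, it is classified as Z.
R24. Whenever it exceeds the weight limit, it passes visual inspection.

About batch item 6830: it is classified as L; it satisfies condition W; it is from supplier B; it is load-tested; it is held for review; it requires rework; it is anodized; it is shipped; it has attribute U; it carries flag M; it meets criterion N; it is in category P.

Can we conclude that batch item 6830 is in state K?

Yes

By R1 (it is shipped, it is load-tested): it carries flag F.
By R2 (it is anodized, it is from supplier B): it exceeds the weight limit.
By R6 (it is in category P): it is within tolerance.
By R11 (it is within tolerance): it has a calibration stamp.
By R16 (it has a calibration stamp): it is in state A.
By R21 (it has attribute U): it has marker D.
By R22 (it requires rework, it is classified as L): it satisfies condition G.
By R24 (it exceeds the weight limit): it passes visual inspection.
By R15 (it satisfies condition G, it meets criterion N): it has marker H.
By R18 (it has marker D, it satisfies condition W, it is anodized): it is certified.
By R19 (it passes visual inspection): it has a surface defect.
By R20 (it has a surface defect, it is in state A): it is classified as C.
By R9 (it has marker H, it carries flag F, it is certified): it meets criterion J.
By R17 (it meets criterion J): it satisfies condition Q.
By R23 (it satisfies condition Q): it is classified as Z.
By R3 (it is classified as Z, it is classified as C, it satisfies condition W): it is in state K.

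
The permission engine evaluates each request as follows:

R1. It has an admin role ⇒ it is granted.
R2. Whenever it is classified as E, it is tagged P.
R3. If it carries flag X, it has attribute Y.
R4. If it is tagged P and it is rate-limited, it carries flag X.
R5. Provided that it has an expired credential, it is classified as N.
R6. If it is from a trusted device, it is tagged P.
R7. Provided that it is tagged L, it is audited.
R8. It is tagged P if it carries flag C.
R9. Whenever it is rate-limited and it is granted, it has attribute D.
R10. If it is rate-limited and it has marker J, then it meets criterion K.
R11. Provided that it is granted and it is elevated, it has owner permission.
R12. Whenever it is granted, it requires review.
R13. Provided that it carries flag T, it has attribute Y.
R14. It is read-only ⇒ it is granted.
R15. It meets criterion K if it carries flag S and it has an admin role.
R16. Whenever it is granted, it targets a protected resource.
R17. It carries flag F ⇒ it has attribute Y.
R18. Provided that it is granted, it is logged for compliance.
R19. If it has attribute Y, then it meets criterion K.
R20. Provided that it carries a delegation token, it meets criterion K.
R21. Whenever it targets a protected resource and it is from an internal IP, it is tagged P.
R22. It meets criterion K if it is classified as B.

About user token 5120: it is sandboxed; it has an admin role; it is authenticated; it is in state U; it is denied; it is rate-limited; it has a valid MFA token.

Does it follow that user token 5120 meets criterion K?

No

Forward chaining from the given facts derives: is granted, has attribute D, requires review, targets a protected resource, is logged for compliance.
Rules concluding "it meets criterion K": R10 needs "it has marker J"; R15 needs "it carries flag S"; R19 needs "it has attribute Y"; R20 needs "it carries a delegation token"; R22 needs "it is classified as B" — none of these are established.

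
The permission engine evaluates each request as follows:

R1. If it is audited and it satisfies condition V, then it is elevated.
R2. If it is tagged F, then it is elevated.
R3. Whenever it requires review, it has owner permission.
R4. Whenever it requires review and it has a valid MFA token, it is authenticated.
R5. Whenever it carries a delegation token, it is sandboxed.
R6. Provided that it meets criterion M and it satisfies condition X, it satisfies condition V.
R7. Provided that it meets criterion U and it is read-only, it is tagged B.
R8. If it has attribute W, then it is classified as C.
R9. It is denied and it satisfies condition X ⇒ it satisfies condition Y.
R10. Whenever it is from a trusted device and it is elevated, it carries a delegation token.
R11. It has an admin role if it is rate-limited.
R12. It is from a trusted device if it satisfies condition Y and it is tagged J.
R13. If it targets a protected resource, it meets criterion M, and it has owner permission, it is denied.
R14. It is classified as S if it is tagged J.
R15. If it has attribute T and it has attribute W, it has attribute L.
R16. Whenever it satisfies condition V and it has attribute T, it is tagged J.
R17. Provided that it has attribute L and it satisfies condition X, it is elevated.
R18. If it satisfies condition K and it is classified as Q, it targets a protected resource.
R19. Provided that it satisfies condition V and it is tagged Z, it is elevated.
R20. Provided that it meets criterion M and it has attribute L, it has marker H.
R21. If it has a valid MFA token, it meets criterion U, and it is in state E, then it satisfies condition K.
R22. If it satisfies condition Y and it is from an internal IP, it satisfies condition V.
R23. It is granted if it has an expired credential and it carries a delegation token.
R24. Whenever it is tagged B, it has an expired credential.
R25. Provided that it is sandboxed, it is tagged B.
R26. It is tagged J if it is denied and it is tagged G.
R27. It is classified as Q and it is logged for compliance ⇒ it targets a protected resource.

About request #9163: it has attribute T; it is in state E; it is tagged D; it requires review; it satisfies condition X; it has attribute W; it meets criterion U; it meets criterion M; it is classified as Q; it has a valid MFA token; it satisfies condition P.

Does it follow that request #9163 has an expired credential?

Yes

By R3 (it requires review): it has owner permission.
By R6 (it meets criterion M, it satisfies condition X): it satisfies condition V.
By R15 (it has attribute T, it has attribute W): it has attribute L.
By R16 (it satisfies condition V, it has attribute T): it is tagged J.
By R17 (it has attribute L, it satisfies condition X): it is elevated.
By R21 (it has a valid MFA token, it meets criterion U, it is in state E): it satisfies condition K.
By R18 (it satisfies condition K, it is classified as Q): it targets a protected resource.
By R13 (it targets a protected resource, it meets criterion M, it has owner permission): it is denied.
By R9 (it is denied, it satisfies condition X): it satisfies condition Y.
By R12 (it satisfies condition Y, it is tagged J): it is from a trusted device.
By R10 (it is from a trusted device, it is elevated): it carries a delegation token.
By R5 (it carries a delegation token): it is sandboxed.
By R25 (it is sandboxed): it is tagged B.
By R24 (it is tagged B): it has an expired credential.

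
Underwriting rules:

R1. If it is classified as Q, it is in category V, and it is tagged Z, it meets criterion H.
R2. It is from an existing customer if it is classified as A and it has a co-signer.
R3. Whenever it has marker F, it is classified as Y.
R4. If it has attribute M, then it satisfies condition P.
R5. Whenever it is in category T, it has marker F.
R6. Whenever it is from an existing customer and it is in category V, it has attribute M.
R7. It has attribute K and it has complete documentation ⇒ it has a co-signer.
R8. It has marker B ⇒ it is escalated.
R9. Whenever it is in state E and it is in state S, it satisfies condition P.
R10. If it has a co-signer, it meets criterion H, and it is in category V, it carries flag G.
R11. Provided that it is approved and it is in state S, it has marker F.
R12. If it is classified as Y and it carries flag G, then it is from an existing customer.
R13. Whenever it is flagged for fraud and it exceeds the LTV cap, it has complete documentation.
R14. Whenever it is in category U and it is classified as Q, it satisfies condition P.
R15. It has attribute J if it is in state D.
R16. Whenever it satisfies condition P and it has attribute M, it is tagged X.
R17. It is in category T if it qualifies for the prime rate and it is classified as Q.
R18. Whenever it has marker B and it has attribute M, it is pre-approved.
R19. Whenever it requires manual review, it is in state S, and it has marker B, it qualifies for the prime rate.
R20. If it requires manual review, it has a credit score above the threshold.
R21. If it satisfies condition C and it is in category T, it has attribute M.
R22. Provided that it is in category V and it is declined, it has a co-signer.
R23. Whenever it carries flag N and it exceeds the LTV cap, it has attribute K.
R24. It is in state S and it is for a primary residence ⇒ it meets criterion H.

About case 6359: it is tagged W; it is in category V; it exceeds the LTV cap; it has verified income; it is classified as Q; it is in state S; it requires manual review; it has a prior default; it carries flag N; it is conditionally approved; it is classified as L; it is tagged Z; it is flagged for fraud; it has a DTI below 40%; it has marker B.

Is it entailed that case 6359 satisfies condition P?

By R1 (it is classified as Q, it is in category V, it is tagged Z): it meets criterion H.
By R13 (it is flagged for fraud, it exceeds the LTV cap): it has complete documentation.
By R19 (it requires manual review, it is in state S, it has marker B): it qualifies for the prime rate.
By R23 (it carries flag N, it exceeds the LTV cap): it has attribute K.
By R7 (it has attribute K, it has complete documentation): it has a co-signer.
By R10 (it has a co-signer, it meets criterion H, it is in category V): it carries flag G.
By R17 (it qualifies for the prime rate, it is classified as Q): it is in category T.
By R5 (it is in category T): it has marker F.
By R3 (it has marker F): it is classified as Y.
By R12 (it is classified as Y, it carries flag G): it is from an existing customer.
By R6 (it is from an existing customer, it is in category V): it has attribute M.
By R4 (it has attribute M): it satisfies condition P.

Yes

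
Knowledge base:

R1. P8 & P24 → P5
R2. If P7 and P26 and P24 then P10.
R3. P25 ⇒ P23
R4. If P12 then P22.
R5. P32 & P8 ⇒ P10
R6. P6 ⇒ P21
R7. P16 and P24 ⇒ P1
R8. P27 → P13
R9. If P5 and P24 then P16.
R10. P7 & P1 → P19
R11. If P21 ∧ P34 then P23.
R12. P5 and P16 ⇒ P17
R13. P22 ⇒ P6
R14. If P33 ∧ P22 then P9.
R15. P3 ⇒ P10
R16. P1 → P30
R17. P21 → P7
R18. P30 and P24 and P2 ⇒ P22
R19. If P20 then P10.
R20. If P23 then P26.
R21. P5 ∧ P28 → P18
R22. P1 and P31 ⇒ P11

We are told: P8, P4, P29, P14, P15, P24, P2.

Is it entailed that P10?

Forward chaining from the given facts derives: P5, P16, P17, P1, P30, P22, P6, P21, P7, P19.
Rules concluding P10: R2 needs P26; R5 needs P32; R15 needs P3; R19 needs P20 — none of these are established.

No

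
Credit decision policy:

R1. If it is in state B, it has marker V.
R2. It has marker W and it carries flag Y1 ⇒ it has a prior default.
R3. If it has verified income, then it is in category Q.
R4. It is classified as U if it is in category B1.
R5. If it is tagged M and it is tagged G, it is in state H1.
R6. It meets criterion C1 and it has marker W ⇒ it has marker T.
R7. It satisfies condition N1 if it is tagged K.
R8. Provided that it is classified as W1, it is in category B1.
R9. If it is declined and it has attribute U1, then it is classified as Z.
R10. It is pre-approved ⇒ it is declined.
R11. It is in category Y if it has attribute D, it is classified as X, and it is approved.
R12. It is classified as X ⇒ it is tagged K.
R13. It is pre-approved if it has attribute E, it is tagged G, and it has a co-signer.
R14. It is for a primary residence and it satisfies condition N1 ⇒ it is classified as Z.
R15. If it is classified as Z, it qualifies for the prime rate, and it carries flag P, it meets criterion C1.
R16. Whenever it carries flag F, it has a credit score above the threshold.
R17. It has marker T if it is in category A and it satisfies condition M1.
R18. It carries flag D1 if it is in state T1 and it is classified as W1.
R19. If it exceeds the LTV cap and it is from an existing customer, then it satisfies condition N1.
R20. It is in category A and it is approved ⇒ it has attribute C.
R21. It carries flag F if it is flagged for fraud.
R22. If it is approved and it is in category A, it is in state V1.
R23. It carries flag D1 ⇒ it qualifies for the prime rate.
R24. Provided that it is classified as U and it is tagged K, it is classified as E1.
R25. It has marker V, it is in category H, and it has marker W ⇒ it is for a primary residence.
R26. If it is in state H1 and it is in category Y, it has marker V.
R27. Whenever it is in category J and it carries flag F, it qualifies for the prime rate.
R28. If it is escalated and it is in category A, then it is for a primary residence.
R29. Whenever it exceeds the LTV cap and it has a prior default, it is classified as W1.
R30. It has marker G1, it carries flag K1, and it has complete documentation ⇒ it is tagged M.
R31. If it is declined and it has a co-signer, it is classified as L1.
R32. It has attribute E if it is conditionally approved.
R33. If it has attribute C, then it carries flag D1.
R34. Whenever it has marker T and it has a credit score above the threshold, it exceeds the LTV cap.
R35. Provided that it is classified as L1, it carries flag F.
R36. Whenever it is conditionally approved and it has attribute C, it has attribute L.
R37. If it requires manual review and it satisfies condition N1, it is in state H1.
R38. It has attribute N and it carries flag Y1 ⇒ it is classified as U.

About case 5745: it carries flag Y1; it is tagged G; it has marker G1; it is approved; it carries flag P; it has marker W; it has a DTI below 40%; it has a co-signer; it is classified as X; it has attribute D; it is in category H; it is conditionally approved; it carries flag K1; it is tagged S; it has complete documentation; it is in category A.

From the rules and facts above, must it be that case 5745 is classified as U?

Yes

By R2 (it has marker W, it carries flag Y1): it has a prior default.
By R11 (it has attribute D, it is classified as X, it is approved): it is in category Y.
By R12 (it is classified as X): it is tagged K.
By R20 (it is in category A, it is approved): it has attribute C.
By R30 (it has marker G1, it carries flag K1, it has complete documentation): it is tagged M.
By R32 (it is conditionally approved): it has attribute E.
By R33 (it has attribute C): it carries flag D1.
By R5 (it is tagged M, it is tagged G): it is in state H1.
By R7 (it is tagged K): it satisfies condition N1.
By R13 (it has attribute E, it is tagged G, it has a co-signer): it is pre-approved.
By R23 (it carries flag D1): it qualifies for the prime rate.
By R26 (it is in state H1, it is in category Y): it has marker V.
By R10 (it is pre-approved): it is declined.
By R25 (it has marker V, it is in category H, it has marker W): it is for a primary residence.
By R31 (it is declined, it has a co-signer): it is classified as L1.
By R35 (it is classified as L1): it carries flag F.
By R14 (it is for a primary residence, it satisfies condition N1): it is classified as Z.
By R15 (it is classified as Z, it qualifies for the prime rate, it carries flag P): it meets criterion C1.
By R16 (it carries flag F): it has a credit score above the threshold.
By R6 (it meets criterion C1, it has marker W): it has marker T.
By R34 (it has marker T, it has a credit score above the threshold): it exceeds the LTV cap.
By R29 (it exceeds the LTV cap, it has a prior default): it is classified as W1.
By R8 (it is classified as W1): it is in category B1.
By R4 (it is in category B1): it is classified as U.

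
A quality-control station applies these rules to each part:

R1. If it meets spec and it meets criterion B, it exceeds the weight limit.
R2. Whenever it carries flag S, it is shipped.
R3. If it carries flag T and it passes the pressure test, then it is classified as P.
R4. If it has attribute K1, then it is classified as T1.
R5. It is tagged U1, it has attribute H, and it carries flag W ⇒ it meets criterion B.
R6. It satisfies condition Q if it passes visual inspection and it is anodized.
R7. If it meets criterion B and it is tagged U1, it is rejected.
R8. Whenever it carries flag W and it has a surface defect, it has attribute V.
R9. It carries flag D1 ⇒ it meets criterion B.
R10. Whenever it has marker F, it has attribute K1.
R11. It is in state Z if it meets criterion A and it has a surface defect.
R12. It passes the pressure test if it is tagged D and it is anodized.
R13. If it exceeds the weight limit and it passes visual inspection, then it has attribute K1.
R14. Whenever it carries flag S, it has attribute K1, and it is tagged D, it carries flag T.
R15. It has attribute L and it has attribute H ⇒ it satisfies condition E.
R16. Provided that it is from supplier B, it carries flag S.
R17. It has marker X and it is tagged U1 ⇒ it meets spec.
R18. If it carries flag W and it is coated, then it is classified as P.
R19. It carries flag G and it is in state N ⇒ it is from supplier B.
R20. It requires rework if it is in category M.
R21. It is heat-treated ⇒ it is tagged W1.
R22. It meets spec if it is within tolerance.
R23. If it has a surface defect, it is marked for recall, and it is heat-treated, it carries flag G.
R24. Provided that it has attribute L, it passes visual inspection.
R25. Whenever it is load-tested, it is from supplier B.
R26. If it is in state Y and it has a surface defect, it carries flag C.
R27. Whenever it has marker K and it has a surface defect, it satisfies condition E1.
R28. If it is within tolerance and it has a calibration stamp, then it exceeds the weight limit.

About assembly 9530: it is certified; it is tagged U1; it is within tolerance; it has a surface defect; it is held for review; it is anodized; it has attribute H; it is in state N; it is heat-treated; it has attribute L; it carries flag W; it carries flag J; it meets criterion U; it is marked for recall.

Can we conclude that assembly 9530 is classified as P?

No

Forward chaining from the given facts derives: meets criterion B, is rejected, has attribute V, satisfies condition E, is tagged W1, meets spec, carries flag G, passes visual inspection, exceeds the weight limit, satisfies condition Q, has attribute K1, is from supplier B, is classified as T1, carries flag S, is shipped.
Rules concluding "it is classified as P": R3 needs "it carries flag T"; R18 needs "it is coated" — none of these are established.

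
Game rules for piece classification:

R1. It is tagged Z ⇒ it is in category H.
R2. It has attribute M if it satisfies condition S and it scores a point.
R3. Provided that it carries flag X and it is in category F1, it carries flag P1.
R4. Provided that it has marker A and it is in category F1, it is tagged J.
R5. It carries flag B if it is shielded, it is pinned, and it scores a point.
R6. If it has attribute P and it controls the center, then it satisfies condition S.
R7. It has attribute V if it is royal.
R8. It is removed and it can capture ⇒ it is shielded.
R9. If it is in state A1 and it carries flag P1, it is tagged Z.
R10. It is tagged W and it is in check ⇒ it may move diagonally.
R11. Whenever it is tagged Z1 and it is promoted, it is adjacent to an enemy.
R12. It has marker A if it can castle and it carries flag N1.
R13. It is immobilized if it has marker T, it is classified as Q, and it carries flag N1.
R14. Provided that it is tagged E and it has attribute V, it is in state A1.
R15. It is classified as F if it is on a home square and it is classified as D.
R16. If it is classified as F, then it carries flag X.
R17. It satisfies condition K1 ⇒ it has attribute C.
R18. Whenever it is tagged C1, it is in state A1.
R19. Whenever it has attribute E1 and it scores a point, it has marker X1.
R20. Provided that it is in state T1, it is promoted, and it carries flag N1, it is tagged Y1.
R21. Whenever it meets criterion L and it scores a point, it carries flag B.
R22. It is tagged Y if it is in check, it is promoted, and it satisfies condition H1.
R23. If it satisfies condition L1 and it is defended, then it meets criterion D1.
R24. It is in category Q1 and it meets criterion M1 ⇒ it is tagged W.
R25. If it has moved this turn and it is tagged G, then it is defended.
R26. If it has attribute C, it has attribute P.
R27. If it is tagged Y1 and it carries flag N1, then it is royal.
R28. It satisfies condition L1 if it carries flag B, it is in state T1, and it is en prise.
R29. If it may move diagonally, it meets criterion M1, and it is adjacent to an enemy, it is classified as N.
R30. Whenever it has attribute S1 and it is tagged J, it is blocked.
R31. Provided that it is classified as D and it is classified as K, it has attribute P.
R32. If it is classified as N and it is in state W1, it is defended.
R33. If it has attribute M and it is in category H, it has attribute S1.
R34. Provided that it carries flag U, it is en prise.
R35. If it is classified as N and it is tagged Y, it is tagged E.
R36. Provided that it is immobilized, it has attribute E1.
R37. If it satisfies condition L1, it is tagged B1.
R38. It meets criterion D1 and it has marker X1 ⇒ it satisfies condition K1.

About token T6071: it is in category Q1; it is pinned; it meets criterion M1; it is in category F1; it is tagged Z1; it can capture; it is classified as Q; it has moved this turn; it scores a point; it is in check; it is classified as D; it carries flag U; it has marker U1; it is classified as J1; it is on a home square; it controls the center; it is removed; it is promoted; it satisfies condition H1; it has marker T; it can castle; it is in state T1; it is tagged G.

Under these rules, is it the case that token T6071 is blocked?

No

Forward chaining from the given facts derives: is shielded, is adjacent to an enemy, is classified as F, carries flag X, is tagged Y, is tagged W, is defended, is en prise, carries flag P1, carries flag B, may move diagonally, satisfies condition L1, is classified as N, is tagged E, is tagged B1, meets criterion D1.
The only rule concluding "it is blocked" is R30, which needs "it has attribute S1"; that is never established.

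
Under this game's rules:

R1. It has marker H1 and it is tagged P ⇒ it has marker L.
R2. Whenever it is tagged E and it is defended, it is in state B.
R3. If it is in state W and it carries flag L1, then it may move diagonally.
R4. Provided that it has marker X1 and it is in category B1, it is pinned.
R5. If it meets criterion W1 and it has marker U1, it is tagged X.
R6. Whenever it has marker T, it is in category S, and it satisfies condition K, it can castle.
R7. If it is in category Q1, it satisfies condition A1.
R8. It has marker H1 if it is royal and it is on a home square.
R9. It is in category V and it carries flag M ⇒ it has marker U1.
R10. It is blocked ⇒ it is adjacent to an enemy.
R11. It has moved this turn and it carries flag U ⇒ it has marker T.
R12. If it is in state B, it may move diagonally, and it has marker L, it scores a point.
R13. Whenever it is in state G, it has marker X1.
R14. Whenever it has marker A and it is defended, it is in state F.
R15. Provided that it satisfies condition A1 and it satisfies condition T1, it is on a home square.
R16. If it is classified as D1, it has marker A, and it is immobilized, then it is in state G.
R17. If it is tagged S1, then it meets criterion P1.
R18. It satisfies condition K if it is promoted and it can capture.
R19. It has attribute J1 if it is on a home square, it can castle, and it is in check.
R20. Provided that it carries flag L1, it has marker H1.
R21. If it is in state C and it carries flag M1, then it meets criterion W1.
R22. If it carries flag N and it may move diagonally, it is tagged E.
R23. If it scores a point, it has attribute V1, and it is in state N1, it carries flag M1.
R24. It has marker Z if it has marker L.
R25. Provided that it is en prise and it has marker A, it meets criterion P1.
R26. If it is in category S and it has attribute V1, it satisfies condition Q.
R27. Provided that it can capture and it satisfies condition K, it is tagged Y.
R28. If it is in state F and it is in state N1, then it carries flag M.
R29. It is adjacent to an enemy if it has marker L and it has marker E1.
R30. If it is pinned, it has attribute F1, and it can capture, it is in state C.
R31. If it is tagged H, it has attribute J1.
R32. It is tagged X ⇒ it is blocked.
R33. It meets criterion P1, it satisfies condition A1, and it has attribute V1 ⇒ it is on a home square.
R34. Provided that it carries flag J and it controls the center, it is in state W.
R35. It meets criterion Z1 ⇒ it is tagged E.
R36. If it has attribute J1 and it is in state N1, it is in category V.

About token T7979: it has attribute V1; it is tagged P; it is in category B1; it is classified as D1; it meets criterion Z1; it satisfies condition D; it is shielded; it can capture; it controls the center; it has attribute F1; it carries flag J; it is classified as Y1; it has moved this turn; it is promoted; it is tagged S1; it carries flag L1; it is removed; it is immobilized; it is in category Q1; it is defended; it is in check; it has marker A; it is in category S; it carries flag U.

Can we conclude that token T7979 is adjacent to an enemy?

No

Forward chaining from the given facts derives: satisfies condition A1, has marker T, is in state F, is in state G, meets criterion P1, satisfies condition K, has marker H1, satisfies condition Q, is tagged Y, is on a home square, is in state W, is tagged E, has marker L, is in state B, may move diagonally, can castle, scores a point, has marker X1, has attribute J1, has marker Z, is pinned, is in state C.
Rules concluding "it is adjacent to an enemy": R10 needs "it is blocked"; R29 needs "it has marker E1" — none of these are established.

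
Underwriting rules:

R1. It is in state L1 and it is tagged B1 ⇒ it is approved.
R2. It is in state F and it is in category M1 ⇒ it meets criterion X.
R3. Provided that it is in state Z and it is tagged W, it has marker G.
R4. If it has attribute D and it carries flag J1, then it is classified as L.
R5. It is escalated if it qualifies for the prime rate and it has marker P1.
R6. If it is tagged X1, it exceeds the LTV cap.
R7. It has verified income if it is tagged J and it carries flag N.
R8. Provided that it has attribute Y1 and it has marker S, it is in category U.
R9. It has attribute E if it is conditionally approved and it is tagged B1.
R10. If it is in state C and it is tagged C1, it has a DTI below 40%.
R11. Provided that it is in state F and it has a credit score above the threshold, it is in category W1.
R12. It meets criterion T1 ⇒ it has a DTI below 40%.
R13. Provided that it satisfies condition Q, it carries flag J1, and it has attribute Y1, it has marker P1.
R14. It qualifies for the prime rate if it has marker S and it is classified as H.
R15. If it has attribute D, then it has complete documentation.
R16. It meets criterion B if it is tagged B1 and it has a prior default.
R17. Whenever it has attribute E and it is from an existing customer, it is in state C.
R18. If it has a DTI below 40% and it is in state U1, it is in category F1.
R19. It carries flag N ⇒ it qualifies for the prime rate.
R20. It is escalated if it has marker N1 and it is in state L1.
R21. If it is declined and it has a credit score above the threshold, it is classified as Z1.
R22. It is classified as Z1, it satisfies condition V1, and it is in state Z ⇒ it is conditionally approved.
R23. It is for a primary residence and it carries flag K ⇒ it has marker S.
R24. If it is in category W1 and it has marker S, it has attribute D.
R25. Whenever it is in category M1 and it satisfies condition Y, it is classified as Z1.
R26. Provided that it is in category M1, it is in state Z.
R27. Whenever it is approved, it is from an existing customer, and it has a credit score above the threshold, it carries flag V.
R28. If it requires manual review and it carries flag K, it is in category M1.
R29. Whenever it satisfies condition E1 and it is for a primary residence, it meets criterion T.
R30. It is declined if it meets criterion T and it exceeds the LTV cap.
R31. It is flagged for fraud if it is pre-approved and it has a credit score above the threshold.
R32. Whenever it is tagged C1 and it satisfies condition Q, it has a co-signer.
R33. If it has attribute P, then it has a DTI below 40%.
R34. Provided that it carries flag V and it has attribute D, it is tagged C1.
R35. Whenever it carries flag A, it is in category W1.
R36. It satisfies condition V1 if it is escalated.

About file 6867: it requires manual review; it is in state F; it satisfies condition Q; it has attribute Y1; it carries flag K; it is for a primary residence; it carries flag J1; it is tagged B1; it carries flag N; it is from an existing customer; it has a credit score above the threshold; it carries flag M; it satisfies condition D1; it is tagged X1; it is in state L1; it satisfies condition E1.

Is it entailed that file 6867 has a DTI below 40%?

Yes

By R1 (it is in state L1, it is tagged B1): it is approved.
By R6 (it is tagged X1): it exceeds the LTV cap.
By R11 (it is in state F, it has a credit score above the threshold): it is in category W1.
By R13 (it satisfies condition Q, it carries flag J1, it has attribute Y1): it has marker P1.
By R19 (it carries flag N): it qualifies for the prime rate.
By R23 (it is for a primary residence, it carries flag K): it has marker S.
By R24 (it is in category W1, it has marker S): it has attribute D.
By R27 (it is approved, it is from an existing customer, it has a credit score above the threshold): it carries flag V.
By R28 (it requires manual review, it carries flag K): it is in category M1.
By R29 (it satisfies condition E1, it is for a primary residence): it meets criterion T.
By R30 (it meets criterion T, it exceeds the LTV cap): it is declined.
By R34 (it carries flag V, it has attribute D): it is tagged C1.
By R5 (it qualifies for the prime rate, it has marker P1): it is escalated.
By R21 (it is declined, it has a credit score above the threshold): it is classified as Z1.
By R26 (it is in category M1): it is in state Z.
By R36 (it is escalated): it satisfies condition V1.
By R22 (it is classified as Z1, it satisfies condition V1, it is in state Z): it is conditionally approved.
By R9 (it is conditionally approved, it is tagged B1): it has attribute E.
By R17 (it has attribute E, it is from an existing customer): it is in state C.
By R10 (it is in state C, it is tagged C1): it has a DTI below 40%.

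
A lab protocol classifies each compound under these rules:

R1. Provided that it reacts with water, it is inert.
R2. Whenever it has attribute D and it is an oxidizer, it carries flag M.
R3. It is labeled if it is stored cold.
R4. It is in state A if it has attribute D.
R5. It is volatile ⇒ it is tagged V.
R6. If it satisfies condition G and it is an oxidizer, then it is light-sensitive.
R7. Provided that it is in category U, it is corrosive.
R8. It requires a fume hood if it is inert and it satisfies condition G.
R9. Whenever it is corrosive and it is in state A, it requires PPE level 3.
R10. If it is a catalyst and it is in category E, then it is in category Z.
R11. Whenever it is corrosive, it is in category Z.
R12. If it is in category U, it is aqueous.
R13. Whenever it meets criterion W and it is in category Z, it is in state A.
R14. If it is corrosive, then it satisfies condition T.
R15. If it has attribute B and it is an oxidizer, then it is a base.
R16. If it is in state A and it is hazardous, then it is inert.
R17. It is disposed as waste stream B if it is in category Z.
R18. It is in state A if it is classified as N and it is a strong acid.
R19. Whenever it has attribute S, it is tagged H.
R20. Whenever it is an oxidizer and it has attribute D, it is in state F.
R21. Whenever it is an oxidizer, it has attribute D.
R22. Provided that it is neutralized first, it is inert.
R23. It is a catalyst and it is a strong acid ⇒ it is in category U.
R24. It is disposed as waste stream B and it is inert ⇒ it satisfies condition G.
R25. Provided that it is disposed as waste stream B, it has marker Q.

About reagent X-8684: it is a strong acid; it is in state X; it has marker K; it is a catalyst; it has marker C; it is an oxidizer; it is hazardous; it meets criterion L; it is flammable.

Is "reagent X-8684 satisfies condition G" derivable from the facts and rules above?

By R21 (it is an oxidizer): it has attribute D.
By R23 (it is a catalyst, it is a strong acid): it is in category U.
By R4 (it has attribute D): it is in state A.
By R7 (it is in category U): it is corrosive.
By R11 (it is corrosive): it is in category Z.
By R16 (it is in state A, it is hazardous): it is inert.
By R17 (it is in category Z): it is disposed as waste stream B.
By R24 (it is disposed as waste stream B, it is inert): it satisfies condition G.

Yes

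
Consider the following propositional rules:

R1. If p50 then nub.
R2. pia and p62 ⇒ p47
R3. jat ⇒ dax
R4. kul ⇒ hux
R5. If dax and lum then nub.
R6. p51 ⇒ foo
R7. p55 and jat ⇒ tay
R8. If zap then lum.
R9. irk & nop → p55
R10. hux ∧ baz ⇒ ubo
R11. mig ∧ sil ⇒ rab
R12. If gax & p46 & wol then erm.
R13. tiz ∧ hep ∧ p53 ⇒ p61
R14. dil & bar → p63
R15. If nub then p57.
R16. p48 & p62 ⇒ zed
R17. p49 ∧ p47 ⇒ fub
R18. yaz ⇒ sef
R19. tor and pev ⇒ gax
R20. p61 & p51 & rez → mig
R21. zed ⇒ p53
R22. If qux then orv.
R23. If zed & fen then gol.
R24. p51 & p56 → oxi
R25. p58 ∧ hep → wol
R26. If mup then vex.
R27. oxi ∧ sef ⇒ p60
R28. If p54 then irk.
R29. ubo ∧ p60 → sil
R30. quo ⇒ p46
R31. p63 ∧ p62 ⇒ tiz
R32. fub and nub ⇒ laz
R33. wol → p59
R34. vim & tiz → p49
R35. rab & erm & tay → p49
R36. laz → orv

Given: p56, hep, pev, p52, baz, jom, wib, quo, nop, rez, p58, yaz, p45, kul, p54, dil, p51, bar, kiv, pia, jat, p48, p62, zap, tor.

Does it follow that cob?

Forward chaining from the given facts derives: p47, dax, hux, foo, lum, ubo, p63, zed, sef, gax, p53, oxi, wol, p60, irk, sil, p46, tiz, p59, nub, p55, erm, p61, p57, mig, tay, rab, p49, fub, laz, orv.
No rule has cob as its conclusion, and it is not among the given facts.

No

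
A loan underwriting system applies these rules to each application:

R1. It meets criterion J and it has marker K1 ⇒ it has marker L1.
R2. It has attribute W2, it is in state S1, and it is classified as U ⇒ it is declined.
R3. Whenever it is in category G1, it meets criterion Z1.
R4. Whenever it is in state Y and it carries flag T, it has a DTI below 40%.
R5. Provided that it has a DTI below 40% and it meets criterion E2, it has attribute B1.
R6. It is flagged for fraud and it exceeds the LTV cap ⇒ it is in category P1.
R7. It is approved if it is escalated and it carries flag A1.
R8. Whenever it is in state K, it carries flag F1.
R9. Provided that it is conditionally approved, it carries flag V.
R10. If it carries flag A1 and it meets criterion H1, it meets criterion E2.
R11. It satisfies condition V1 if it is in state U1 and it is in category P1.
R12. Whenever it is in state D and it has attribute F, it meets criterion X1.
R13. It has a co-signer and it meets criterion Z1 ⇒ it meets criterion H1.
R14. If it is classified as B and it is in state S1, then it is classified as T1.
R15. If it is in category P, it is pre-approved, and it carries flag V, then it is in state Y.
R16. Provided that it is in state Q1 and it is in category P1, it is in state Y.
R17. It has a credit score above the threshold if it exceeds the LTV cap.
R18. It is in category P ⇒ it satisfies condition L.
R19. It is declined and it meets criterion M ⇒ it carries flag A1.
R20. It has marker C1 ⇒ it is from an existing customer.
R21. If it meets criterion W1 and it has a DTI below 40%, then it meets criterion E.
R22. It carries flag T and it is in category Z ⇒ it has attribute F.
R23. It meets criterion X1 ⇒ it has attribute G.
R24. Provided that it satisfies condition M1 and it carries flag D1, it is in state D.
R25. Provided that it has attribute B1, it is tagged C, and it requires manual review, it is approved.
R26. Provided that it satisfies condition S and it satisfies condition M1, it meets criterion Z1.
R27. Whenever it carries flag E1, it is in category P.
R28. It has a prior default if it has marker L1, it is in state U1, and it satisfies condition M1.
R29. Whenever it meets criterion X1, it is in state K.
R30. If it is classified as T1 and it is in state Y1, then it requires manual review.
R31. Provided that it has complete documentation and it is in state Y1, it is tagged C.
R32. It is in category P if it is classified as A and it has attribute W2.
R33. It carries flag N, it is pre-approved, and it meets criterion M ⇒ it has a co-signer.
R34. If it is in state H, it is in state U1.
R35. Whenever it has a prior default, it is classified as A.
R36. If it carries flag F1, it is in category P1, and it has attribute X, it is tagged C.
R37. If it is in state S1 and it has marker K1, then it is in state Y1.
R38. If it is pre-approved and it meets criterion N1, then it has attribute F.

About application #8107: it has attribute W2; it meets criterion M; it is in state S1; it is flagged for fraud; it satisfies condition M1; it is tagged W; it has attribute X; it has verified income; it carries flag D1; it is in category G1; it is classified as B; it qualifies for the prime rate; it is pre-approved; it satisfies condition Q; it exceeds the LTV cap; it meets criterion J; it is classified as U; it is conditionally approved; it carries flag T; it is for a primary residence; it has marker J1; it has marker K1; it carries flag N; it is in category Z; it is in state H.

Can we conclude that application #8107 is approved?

By R1 (it meets criterion J, it has marker K1): it has marker L1.
By R2 (it has attribute W2, it is in state S1, it is classified as U): it is declined.
By R3 (it is in category G1): it meets criterion Z1.
By R6 (it is flagged for fraud, it exceeds the LTV cap): it is in category P1.
By R9 (it is conditionally approved): it carries flag V.
By R14 (it is classified as B, it is in state S1): it is classified as T1.
By R19 (it is declined, it meets criterion M): it carries flag A1.
By R22 (it carries flag T, it is in category Z): it has attribute F.
By R24 (it satisfies condition M1, it carries flag D1): it is in state D.
By R33 (it carries flag N, it is pre-approved, it meets criterion M): it has a co-signer.
By R34 (it is in state H): it is in state U1.
By R37 (it is in state S1, it has marker K1): it is in state Y1.
By R12 (it is in state D, it has attribute F): it meets criterion X1.
By R13 (it has a co-signer, it meets criterion Z1): it meets criterion H1.
By R28 (it has marker L1, it is in state U1, it satisfies condition M1): it has a prior default.
By R29 (it meets criterion X1): it is in state K.
By R30 (it is classified as T1, it is in state Y1): it requires manual review.
By R35 (it has a prior default): it is classified as A.
By R8 (it is in state K): it carries flag F1.
By R10 (it carries flag A1, it meets criterion H1): it meets criterion E2.
By R32 (it is classified as A, it has attribute W2): it is in category P.
By R36 (it carries flag F1, it is in category P1, it has attribute X): it is tagged C.
By R15 (it is in category P, it is pre-approved, it carries flag V): it is in state Y.
By R4 (it is in state Y, it carries flag T): it has a DTI below 40%.
By R5 (it has a DTI below 40%, it meets criterion E2): it has attribute B1.
By R25 (it has attribute B1, it is tagged C, it requires manual review): it is approved.

Yes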